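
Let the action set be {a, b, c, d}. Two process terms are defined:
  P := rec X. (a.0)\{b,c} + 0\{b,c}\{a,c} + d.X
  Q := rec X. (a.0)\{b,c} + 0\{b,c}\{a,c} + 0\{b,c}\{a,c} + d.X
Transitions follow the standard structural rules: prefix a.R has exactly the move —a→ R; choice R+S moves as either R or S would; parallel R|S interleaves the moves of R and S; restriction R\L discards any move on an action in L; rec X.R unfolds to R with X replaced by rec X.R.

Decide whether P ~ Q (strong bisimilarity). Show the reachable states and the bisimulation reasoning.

YES

P's transition system — 2 states:
  u0 = rec X. (a.0)\{b,c} + 0\{b,c}\{a,c} + d.X | -a-> u1, -d-> u0
  u1 = 0\{b,c} | stopped
Q's transition system — 2 states:
  v0 = rec X. (a.0)\{b,c} + 0\{b,c}\{a,c} + 0\{b,c}\{a,c} + d.X | -a-> v1, -d-> v0
  v1 = 0\{b,c} | stopped
Coarsest stable partition (strong bisimilarity classes):
  B0 = {u0, v0}
  B1 = {u1, v1}
u0 ∈ B0, v0 ∈ B0 → same block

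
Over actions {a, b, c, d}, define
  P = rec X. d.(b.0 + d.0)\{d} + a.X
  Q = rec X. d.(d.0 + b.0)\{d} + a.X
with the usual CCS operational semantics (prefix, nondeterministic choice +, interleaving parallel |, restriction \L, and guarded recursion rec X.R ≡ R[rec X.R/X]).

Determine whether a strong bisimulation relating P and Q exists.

bisimilar

Reachable graph of P (3 states):
  m0 = rec X. d.(b.0 + d.0)\{d} + a.X :: -a-> m0, -d-> m1
  m1 = (b.0 + d.0)\{d} :: -b-> m2
  m2 = 0\{d} :: (no moves)
Reachable graph of Q (3 states):
  n0 = rec X. d.(d.0 + b.0)\{d} + a.X :: -a-> n0, -d-> n1
  n1 = (d.0 + b.0)\{d} :: -b-> n2
  n2 = 0\{d} :: (no moves)
Bisimilarity quotient blocks:
  B0 = {m0, n0}
  B1 = {m1, n1}
  B2 = {m2, n2}
m0 ∈ B0, n0 ∈ B0 → same block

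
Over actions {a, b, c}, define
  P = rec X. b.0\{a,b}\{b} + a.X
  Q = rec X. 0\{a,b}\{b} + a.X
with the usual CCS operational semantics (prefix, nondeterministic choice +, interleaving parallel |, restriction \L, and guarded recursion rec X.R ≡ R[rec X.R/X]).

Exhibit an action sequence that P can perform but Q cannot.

b

Reachable graph of P (2 states):
  p0 = rec X. b.0\{a,b}\{b} + a.X has moves ··a··> p0, ··b··> p1
  p1 = 0\{a,b}\{b} has moves stopped
Reachable graph of Q (1 states):
  q0 = rec X. 0\{a,b}\{b} + a.X has moves ··a··> q0
Trace ⟨b⟩ through P, begin at {p0}:
  [1] b ⇒ {p1}
  — P admits the full trace.
Trace ⟨b⟩ through Q, begin at {q0}:
  [1] b ⇒ ∅  — Q cannot continue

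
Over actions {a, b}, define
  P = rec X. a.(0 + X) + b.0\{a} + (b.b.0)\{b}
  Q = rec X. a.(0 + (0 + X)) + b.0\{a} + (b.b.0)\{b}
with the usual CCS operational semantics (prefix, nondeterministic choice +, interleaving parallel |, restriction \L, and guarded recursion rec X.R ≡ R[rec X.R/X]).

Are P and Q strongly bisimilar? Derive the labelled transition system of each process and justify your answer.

P's transition system — 3 states:
  m0 = rec X. a.(0 + X) + b.0\{a} + (b.b.0)\{b} has moves -a-> m1, -b-> m2
  m1 = 0 + (rec X. a.(0 + X) + b.0\{a} + (b.b.0)\{b}) has moves -a-> m1, -b-> m2
  m2 = 0\{a} has moves ·
Q's transition system — 3 states:
  n0 = rec X. a.(0 + (0 + X)) + b.0\{a} + (b.b.0)\{b} has moves -a-> n1, -b-> n2
  n1 = 0 + (0 + (rec X. a.(0 + (0 + X)) + b.0\{a} + (b.b.0)\{b})) has moves -a-> n1, -b-> n2
  n2 = 0\{a} has moves ·
Coarsest stable partition (strong bisimilarity classes):
  B0 = {m0, m1, n0, n1}
  B1 = {m2, n2}
m0 ∈ B0, n0 ∈ B0 → same block

bisimilar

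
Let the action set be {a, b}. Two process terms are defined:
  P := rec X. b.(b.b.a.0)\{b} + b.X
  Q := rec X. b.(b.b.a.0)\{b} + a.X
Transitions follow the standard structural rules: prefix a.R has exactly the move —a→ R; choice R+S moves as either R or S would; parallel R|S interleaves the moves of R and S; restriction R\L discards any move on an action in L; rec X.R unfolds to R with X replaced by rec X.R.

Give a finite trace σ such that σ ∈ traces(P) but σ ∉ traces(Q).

Reachable graph of P (2 states):
  p0 = rec X. b.(b.b.a.0)\{b} + b.X → ··b··> p0, ··b··> p1
  p1 = (b.b.a.0)\{b} → deadlocked
Reachable graph of Q (2 states):
  q0 = rec X. b.(b.b.a.0)\{b} + a.X → ··a··> q0, ··b··> q1
  q1 = (b.b.a.0)\{b} → deadlocked
Run σ = ⟨bb⟩ on P: start {p0}
  after b @ step 1: {p0, p1}
  after b @ step 2: {p0, p1}
  — P admits the full trace.
Run σ = ⟨bb⟩ on Q: start {q0}
  after b @ step 1: {q1}
  after b @ step 2: no successor for Q

bb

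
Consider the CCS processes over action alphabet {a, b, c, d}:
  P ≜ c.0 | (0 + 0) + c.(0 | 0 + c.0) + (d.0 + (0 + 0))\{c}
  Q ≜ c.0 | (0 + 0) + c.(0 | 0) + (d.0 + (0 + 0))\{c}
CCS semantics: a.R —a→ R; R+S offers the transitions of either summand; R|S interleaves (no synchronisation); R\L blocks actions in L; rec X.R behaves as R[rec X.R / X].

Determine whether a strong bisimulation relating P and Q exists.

not bisimilar

LTS(P): 5 reachable states
  u0 = c.0 | (0 + 0) + c.(0 | 0 + c.0) + (d.0 + (0 + 0))\{c} | —c→ u1, —c→ u2, —d→ u3
  u1 = 0 | (0 + 0) | (no moves)
  u2 = 0 | 0 + c.0 | —c→ u4
  u3 = 0\{c} | (no moves)
  u4 = 0 | (no moves)
LTS(Q): 4 reachable states
  v0 = c.0 | (0 + 0) + c.(0 | 0) + (d.0 + (0 + 0))\{c} | —c→ v1, —c→ v2, —d→ v3
  v1 = 0 | (0 + 0) | (no moves)
  v2 = 0 | 0 | (no moves)
  v3 = 0\{c} | (no moves)
Coarsest stable partition (strong bisimilarity classes):
  B0 = {u0}
  B1 = {u1, u3, u4, v1, v2, v3}
  B2 = {u2}
  B3 = {v0}
u0 ∈ B0, v0 ∈ B3 → different blocks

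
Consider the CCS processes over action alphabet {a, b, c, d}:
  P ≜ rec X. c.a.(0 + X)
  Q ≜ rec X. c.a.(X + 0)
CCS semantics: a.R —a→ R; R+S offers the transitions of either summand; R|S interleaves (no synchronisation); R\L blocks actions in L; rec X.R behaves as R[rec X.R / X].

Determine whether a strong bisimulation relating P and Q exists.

YES

LTS(P): 3 reachable states
  u0 = rec X. c.a.(0 + X) ⊢ =c=> u1
  u1 = a.(0 + (rec X. c.a.(0 + X))) ⊢ =a=> u2
  u2 = 0 + (rec X. c.a.(0 + X)) ⊢ =c=> u1
LTS(Q): 3 reachable states
  v0 = rec X. c.a.(X + 0) ⊢ =c=> v1
  v1 = a.((rec X. c.a.(X + 0)) + 0) ⊢ =a=> v2
  v2 = (rec X. c.a.(X + 0)) + 0 ⊢ =c=> v1
Partition-refinement fixed point:
  B0 = {u0, u2, v0, v2}
  B1 = {u1, v1}
u0 ∈ B0, v0 ∈ B0 → same block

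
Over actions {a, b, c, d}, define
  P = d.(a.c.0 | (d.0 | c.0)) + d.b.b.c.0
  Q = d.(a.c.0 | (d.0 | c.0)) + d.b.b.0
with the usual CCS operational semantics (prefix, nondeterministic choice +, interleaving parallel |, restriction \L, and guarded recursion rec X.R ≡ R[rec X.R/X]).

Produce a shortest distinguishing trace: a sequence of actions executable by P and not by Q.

dbbc

Reachable graph of P (17 states):
  u0 = d.(a.c.0 | (d.0 | c.0)) + d.b.b.c.0 → =d=> u1, =d=> u2
  u1 = a.c.0 | (d.0 | c.0) → =a=> u3, =c=> u4, =d=> u5
  u2 = b.b.c.0 → =b=> u6
  u3 = c.0 | (d.0 | c.0) → =c=> u7, =c=> u8, =d=> u9
  u4 = a.c.0 | (d.0 | 0) → =a=> u8, =d=> u10
  u5 = a.c.0 | (0 | c.0) → =a=> u9, =c=> u10
  u6 = b.c.0 → =b=> u11
  u7 = 0 | (d.0 | c.0) → =c=> u12, =d=> u13
  u8 = c.0 | (d.0 | 0) → =c=> u12, =d=> u14
  u9 = c.0 | (0 | c.0) → =c=> u13, =c=> u14
  u10 = a.c.0 | (0 | 0) → =a=> u14
  u11 = c.0 → =c=> u15
  u12 = 0 | (d.0 | 0) → =d=> u16
  u13 = 0 | (0 | c.0) → =c=> u16
  u14 = c.0 | (0 | 0) → =c=> u16
  u15 = 0 → deadlocked
  u16 = 0 | (0 | 0) → deadlocked
Reachable graph of Q (16 states):
  v0 = d.(a.c.0 | (d.0 | c.0)) + d.b.b.0 → =d=> v1, =d=> v2
  v1 = a.c.0 | (d.0 | c.0) → =a=> v3, =c=> v4, =d=> v5
  v2 = b.b.0 → =b=> v6
  v3 = c.0 | (d.0 | c.0) → =c=> v7, =c=> v8, =d=> v9
  v4 = a.c.0 | (d.0 | 0) → =a=> v8, =d=> v10
  v5 = a.c.0 | (0 | c.0) → =a=> v9, =c=> v10
  v6 = b.0 → =b=> v11
  v7 = 0 | (d.0 | c.0) → =c=> v12, =d=> v13
  v8 = c.0 | (d.0 | 0) → =c=> v12, =d=> v14
  v9 = c.0 | (0 | c.0) → =c=> v13, =c=> v14
  v10 = a.c.0 | (0 | 0) → =a=> v14
  v11 = 0 → deadlocked
  v12 = 0 | (d.0 | 0) → =d=> v15
  v13 = 0 | (0 | c.0) → =c=> v15
  v14 = c.0 | (0 | 0) → =c=> v15
  v15 = 0 | (0 | 0) → deadlocked
Trace ⟨dbbc⟩ through P, begin at {u0}:
  after d @ step 1: {u1, u2}
  after b @ step 2: {u6}
  after b @ step 3: {u11}
  after c @ step 4: {u15}
  — P admits the full trace.
Trace ⟨dbbc⟩ through Q, begin at {v0}:
  after d @ step 1: {v1, v2}
  after b @ step 2: {v6}
  after b @ step 3: {v11}
  after c @ step 4: ∅  — Q cannot continue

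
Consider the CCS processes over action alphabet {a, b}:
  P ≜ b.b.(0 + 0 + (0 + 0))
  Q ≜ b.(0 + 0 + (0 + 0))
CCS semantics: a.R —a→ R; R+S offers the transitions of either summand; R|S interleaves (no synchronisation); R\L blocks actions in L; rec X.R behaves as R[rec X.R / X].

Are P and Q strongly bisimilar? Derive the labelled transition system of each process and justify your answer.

NO

LTS(P): 3 reachable states
  s0 = b.b.(0 + 0 + (0 + 0)) → —b→ s1
  s1 = b.(0 + 0 + (0 + 0)) → —b→ s2
  s2 = 0 + 0 + (0 + 0) → stopped
LTS(Q): 2 reachable states
  t0 = b.(0 + 0 + (0 + 0)) → —b→ t1
  t1 = 0 + 0 + (0 + 0) → stopped
Partition-refinement fixed point:
  B0 = {s0}
  B1 = {s1, t0}
  B2 = {s2, t1}
s0 ∈ B0, t0 ∈ B1 → different blocks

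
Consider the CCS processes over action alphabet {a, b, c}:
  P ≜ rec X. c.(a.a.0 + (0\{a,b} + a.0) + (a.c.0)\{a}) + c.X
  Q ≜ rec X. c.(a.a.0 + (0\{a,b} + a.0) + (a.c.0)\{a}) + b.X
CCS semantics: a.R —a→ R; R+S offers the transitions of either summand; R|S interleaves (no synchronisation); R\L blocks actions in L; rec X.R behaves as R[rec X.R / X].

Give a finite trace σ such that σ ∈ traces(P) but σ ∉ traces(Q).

P's transition system — 4 states:
  m0 = rec X. c.(a.a.0 + (0\{a,b} + a.0) + (a.c.0)\{a}) + c.X → =c=> m0, =c=> m1
  m1 = a.a.0 + (0\{a,b} + a.0) + (a.c.0)\{a} → =a=> m2, =a=> m3
  m2 = 0 → stopped
  m3 = a.0 → =a=> m2
Q's transition system — 4 states:
  n0 = rec X. c.(a.a.0 + (0\{a,b} + a.0) + (a.c.0)\{a}) + b.X → =b=> n0, =c=> n1
  n1 = a.a.0 + (0\{a,b} + a.0) + (a.c.0)\{a} → =a=> n2, =a=> n3
  n2 = 0 → stopped
  n3 = a.0 → =a=> n2
Executing cc from P (initial set {m0}):
  step 1 (c): {m0, m1}
  step 2 (c): {m0, m1}
  — P admits the full trace.
Executing cc from Q (initial set {n0}):
  step 1 (c): {n1}
  step 2 (c): ∅ (Q stuck)

cc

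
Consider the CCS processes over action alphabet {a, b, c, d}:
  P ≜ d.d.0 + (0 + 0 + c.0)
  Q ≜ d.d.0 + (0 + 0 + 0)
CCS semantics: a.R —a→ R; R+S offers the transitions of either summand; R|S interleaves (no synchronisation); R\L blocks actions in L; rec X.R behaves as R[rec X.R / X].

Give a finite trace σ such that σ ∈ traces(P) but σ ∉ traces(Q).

c

P's transition system — 3 states:
  p0 = d.d.0 + (0 + 0 + c.0) | =c=> p1, =d=> p2
  p1 = 0 | stopped
  p2 = d.0 | =d=> p1
Q's transition system — 3 states:
  q0 = d.d.0 + (0 + 0 + 0) | =d=> q1
  q1 = d.0 | =d=> q2
  q2 = 0 | stopped
Run σ = ⟨c⟩ on P: start {p0}
  [1] c ⇒ {p1}
  — P admits the full trace.
Run σ = ⟨c⟩ on Q: start {q0}
  [1] c ⇒ no successor for Q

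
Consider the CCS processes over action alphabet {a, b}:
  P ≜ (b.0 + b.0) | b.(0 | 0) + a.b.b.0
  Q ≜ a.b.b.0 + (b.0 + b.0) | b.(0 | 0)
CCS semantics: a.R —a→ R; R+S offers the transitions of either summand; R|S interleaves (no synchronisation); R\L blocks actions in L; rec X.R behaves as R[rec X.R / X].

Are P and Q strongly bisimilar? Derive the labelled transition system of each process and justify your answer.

bisimilar

LTS(P): 7 reachable states
  u0 = (b.0 + b.0) | b.(0 | 0) + a.b.b.0 → —a→ u1, —b→ u2, —b→ u3
  u1 = b.b.0 → —b→ u4
  u2 = (b.0 + b.0) | (0 | 0) → —b→ u5
  u3 = 0 | b.(0 | 0) → —b→ u5
  u4 = b.0 → —b→ u6
  u5 = 0 | (0 | 0) → ·
  u6 = 0 → ·
LTS(Q): 7 reachable states
  v0 = a.b.b.0 + (b.0 + b.0) | b.(0 | 0) → —a→ v1, —b→ v2, —b→ v3
  v1 = b.b.0 → —b→ v4
  v2 = (b.0 + b.0) | (0 | 0) → —b→ v5
  v3 = 0 | b.(0 | 0) → —b→ v5
  v4 = b.0 → —b→ v6
  v5 = 0 | (0 | 0) → ·
  v6 = 0 → ·
Partition-refinement fixed point:
  B0 = {u0, v0}
  B1 = {u2, u3, u4, v2, v3, v4}
  B2 = {u5, u6, v5, v6}
  B3 = {u1, v1}
u0 ∈ B0, v0 ∈ B0 → same block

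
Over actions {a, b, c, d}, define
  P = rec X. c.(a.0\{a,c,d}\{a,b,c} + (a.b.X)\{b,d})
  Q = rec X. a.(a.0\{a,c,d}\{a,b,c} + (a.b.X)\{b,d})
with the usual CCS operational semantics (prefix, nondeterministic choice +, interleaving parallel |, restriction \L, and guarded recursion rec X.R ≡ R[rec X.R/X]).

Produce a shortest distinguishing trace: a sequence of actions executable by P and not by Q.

P's transition system — 4 states:
  s0 = rec X. c.(a.0\{a,c,d}\{a,b,c} + (a.b.X)\{b,d}) | =c=> s1
  s1 = a.0\{a,c,d}\{a,b,c} + (a.b.(rec X. c.(a.0\{a,c,d}\{a,b,c} + (a.b.X)\{b,d})))\{b,d} | =a=> s2, =a=> s3
  s2 = (b.(rec X. c.(a.0\{a,c,d}\{a,b,c} + (a.b.X)\{b,d})))\{b,d} | ∅
  s3 = 0\{a,c,d}\{a,b,c} | ∅
Q's transition system — 4 states:
  t0 = rec X. a.(a.0\{a,c,d}\{a,b,c} + (a.b.X)\{b,d}) | =a=> t1
  t1 = a.0\{a,c,d}\{a,b,c} + (a.b.(rec X. a.(a.0\{a,c,d}\{a,b,c} + (a.b.X)\{b,d})))\{b,d} | =a=> t2, =a=> t3
  t2 = (b.(rec X. a.(a.0\{a,c,d}\{a,b,c} + (a.b.X)\{b,d})))\{b,d} | ∅
  t3 = 0\{a,c,d}\{a,b,c} | ∅
Executing c from P (initial set {s0}):
  step 1 (c): {s1}
  — P admits the full trace.
Executing c from Q (initial set {t0}):
  step 1 (c): ∅  — Q cannot continue

c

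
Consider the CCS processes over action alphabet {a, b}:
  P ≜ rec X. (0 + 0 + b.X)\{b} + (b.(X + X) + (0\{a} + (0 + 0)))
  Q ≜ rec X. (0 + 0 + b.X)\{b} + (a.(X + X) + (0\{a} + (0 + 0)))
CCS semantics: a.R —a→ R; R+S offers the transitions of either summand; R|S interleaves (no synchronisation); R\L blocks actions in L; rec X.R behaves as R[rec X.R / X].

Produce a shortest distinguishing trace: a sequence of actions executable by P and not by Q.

b

LTS(P): 2 reachable states
  u0 = rec X. (0 + 0 + b.X)\{b} + (b.(X + X) + (0\{a} + (0 + 0))) has moves --b--▸ u1
  u1 = (rec X. (0 + 0 + b.X)\{b} + (b.(X + X) + (0\{a} + (0 + 0)))) + (rec X. (0 + 0 + b.X)\{b} + (b.(X + X) + (0\{a} + (0 + 0)))) has moves --b--▸ u1
LTS(Q): 2 reachable states
  v0 = rec X. (0 + 0 + b.X)\{b} + (a.(X + X) + (0\{a} + (0 + 0))) has moves --a--▸ v1
  v1 = (rec X. (0 + 0 + b.X)\{b} + (a.(X + X) + (0\{a} + (0 + 0)))) + (rec X. (0 + 0 + b.X)\{b} + (a.(X + X) + (0\{a} + (0 + 0)))) has moves --a--▸ v1
Trace ⟨b⟩ through P, begin at {u0}:
  [1] b ⇒ {u1}
  P completes σ.
Trace ⟨b⟩ through Q, begin at {v0}:
  [1] b ⇒ no successor for Q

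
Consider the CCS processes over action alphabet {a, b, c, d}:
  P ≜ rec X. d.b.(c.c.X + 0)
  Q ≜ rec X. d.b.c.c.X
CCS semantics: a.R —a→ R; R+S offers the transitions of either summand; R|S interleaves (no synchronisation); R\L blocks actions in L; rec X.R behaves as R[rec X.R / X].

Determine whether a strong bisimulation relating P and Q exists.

Reachable graph of P (4 states):
  u0 = rec X. d.b.(c.c.X + 0) | ··d··> u1
  u1 = b.(c.c.(rec X. d.b.(c.c.X + 0)) + 0) | ··b··> u2
  u2 = c.c.(rec X. d.b.(c.c.X + 0)) + 0 | ··c··> u3
  u3 = c.(rec X. d.b.(c.c.X + 0)) | ··c··> u0
Reachable graph of Q (4 states):
  v0 = rec X. d.b.c.c.X | ··d··> v1
  v1 = b.c.c.(rec X. d.b.c.c.X) | ··b··> v2
  v2 = c.c.(rec X. d.b.c.c.X) | ··c··> v3
  v3 = c.(rec X. d.b.c.c.X) | ··c··> v0
Bisimilarity quotient blocks:
  B0 = {u0, v0}
  B1 = {u1, v1}
  B2 = {u2, v2}
  B3 = {u3, v3}
u0 ∈ B0, v0 ∈ B0 → same block

P ~ Q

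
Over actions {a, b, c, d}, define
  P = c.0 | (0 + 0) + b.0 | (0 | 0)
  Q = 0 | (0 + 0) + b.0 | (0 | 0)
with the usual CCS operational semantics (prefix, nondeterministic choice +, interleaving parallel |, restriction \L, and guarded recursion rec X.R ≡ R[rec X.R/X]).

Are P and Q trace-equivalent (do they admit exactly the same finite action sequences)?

LTS(P): 3 reachable states
  s0 = c.0 | (0 + 0) + b.0 | (0 | 0) → -b-> s1, -c-> s2
  s1 = 0 | (0 | 0) → deadlocked
  s2 = 0 | (0 + 0) → deadlocked
LTS(Q): 2 reachable states
  t0 = 0 | (0 + 0) + b.0 | (0 | 0) → -b-> t1
  t1 = 0 | (0 | 0) → deadlocked
Run σ = ⟨c⟩ on P: start {s0}
  step 1 (c): {s2}
  ✓ P
Run σ = ⟨c⟩ on Q: start {t0}
  step 1 (c): no successor for Q

NO — witness ⟨c⟩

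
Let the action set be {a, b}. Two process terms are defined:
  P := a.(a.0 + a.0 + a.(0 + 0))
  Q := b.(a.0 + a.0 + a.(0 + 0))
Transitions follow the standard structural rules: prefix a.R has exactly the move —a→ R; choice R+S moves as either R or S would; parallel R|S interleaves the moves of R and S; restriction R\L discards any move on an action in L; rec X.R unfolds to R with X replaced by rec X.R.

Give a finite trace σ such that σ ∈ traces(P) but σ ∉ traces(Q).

P's transition system — 4 states:
  p0 = a.(a.0 + a.0 + a.(0 + 0)) | -a-> p1
  p1 = a.0 + a.0 + a.(0 + 0) | -a-> p2, -a-> p3
  p2 = 0 | deadlocked
  p3 = 0 + 0 | deadlocked
Q's transition system — 4 states:
  q0 = b.(a.0 + a.0 + a.(0 + 0)) | -b-> q1
  q1 = a.0 + a.0 + a.(0 + 0) | -a-> q2, -a-> q3
  q2 = 0 | deadlocked
  q3 = 0 + 0 | deadlocked
Executing a from P (initial set {p0}):
  after a @ step 1: {p1}
  P completes σ.
Executing a from Q (initial set {q0}):
  after a @ step 1: no successor for Q

a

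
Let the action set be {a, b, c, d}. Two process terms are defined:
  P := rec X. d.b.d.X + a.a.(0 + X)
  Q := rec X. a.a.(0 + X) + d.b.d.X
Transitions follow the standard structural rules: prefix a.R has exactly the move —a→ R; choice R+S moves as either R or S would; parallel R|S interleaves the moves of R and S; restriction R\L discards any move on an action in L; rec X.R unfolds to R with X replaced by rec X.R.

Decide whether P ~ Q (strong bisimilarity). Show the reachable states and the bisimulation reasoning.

bisimilar

LTS(P): 5 reachable states
  s0 = rec X. d.b.d.X + a.a.(0 + X) → =a=> s1, =d=> s2
  s1 = a.(0 + (rec X. d.b.d.X + a.a.(0 + X))) → =a=> s3
  s2 = b.d.(rec X. d.b.d.X + a.a.(0 + X)) → =b=> s4
  s3 = 0 + (rec X. d.b.d.X + a.a.(0 + X)) → =a=> s1, =d=> s2
  s4 = d.(rec X. d.b.d.X + a.a.(0 + X)) → =d=> s0
LTS(Q): 5 reachable states
  t0 = rec X. a.a.(0 + X) + d.b.d.X → =a=> t1, =d=> t2
  t1 = a.(0 + (rec X. a.a.(0 + X) + d.b.d.X)) → =a=> t3
  t2 = b.d.(rec X. a.a.(0 + X) + d.b.d.X) → =b=> t4
  t3 = 0 + (rec X. a.a.(0 + X) + d.b.d.X) → =a=> t1, =d=> t2
  t4 = d.(rec X. a.a.(0 + X) + d.b.d.X) → =d=> t0
Partition-refinement fixed point:
  B0 = {s0, s3, t0, t3}
  B1 = {s1, t1}
  B2 = {s2, t2}
  B3 = {s4, t4}
s0 ∈ B0, t0 ∈ B0 → same block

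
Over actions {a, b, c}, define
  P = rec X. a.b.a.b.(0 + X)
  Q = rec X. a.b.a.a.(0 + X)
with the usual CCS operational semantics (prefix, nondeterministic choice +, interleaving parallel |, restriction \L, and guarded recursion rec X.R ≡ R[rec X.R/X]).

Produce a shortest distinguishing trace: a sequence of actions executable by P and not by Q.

P's transition system — 5 states:
  m0 = rec X. a.b.a.b.(0 + X) → -a-> m1
  m1 = b.a.b.(0 + (rec X. a.b.a.b.(0 + X))) → -b-> m2
  m2 = a.b.(0 + (rec X. a.b.a.b.(0 + X))) → -a-> m3
  m3 = b.(0 + (rec X. a.b.a.b.(0 + X))) → -b-> m4
  m4 = 0 + (rec X. a.b.a.b.(0 + X)) → -a-> m1
Q's transition system — 5 states:
  n0 = rec X. a.b.a.a.(0 + X) → -a-> n1
  n1 = b.a.a.(0 + (rec X. a.b.a.a.(0 + X))) → -b-> n2
  n2 = a.a.(0 + (rec X. a.b.a.a.(0 + X))) → -a-> n3
  n3 = a.(0 + (rec X. a.b.a.a.(0 + X))) → -a-> n4
  n4 = 0 + (rec X. a.b.a.a.(0 + X)) → -a-> n1
Executing abab from P (initial set {m0}):
  after a @ step 1: {m1}
  after b @ step 2: {m2}
  after a @ step 3: {m3}
  after b @ step 4: {m4}
  P completes σ.
Executing abab from Q (initial set {n0}):
  after a @ step 1: {n1}
  after b @ step 2: {n2}
  after a @ step 3: {n3}
  after b @ step 4: ∅ (Q stuck)

abab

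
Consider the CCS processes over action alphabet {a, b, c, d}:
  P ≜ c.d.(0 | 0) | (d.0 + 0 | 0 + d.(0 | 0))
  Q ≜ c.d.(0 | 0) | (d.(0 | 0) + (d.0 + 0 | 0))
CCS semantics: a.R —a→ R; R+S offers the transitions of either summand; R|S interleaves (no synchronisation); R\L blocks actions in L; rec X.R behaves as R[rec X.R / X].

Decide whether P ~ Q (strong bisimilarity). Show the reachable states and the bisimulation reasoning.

P's transition system — 9 states:
  u0 = c.d.(0 | 0) | (d.0 + 0 | 0 + d.(0 | 0)) | -c-> u1, -d-> u2, -d-> u3
  u1 = d.(0 | 0) | (d.0 + 0 | 0 + d.(0 | 0)) | -d-> u4, -d-> u5, -d-> u6
  u2 = c.d.(0 | 0) | (0 | 0) | -c-> u5
  u3 = c.d.(0 | 0) | 0 | -c-> u6
  u4 = 0 | 0 | (d.0 + 0 | 0 + d.(0 | 0)) | -d-> u7, -d-> u8
  u5 = d.(0 | 0) | (0 | 0) | -d-> u7
  u6 = d.(0 | 0) | 0 | -d-> u8
  u7 = 0 | 0 | (0 | 0) | ·
  u8 = 0 | 0 | 0 | ·
Q's transition system — 9 states:
  v0 = c.d.(0 | 0) | (d.(0 | 0) + (d.0 + 0 | 0)) | -c-> v1, -d-> v2, -d-> v3
  v1 = d.(0 | 0) | (d.(0 | 0) + (d.0 + 0 | 0)) | -d-> v4, -d-> v5, -d-> v6
  v2 = c.d.(0 | 0) | (0 | 0) | -c-> v5
  v3 = c.d.(0 | 0) | 0 | -c-> v6
  v4 = 0 | 0 | (d.(0 | 0) + (d.0 + 0 | 0)) | -d-> v7, -d-> v8
  v5 = d.(0 | 0) | (0 | 0) | -d-> v7
  v6 = d.(0 | 0) | 0 | -d-> v8
  v7 = 0 | 0 | (0 | 0) | ·
  v8 = 0 | 0 | 0 | ·
Coarsest stable partition (strong bisimilarity classes):
  B0 = {u0, v0}
  B1 = {u1, v1}
  B2 = {u4, u5, u6, v4, v5, v6}
  B3 = {u7, u8, v7, v8}
  B4 = {u2, u3, v2, v3}
u0 ∈ B0, v0 ∈ B0 → same block

bisimilar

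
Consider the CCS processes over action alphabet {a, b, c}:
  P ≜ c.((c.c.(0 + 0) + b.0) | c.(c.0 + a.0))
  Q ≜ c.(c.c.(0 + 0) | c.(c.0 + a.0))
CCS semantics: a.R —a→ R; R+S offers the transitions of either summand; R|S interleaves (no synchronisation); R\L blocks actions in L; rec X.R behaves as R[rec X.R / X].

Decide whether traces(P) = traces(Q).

P's transition system — 13 states:
  u0 = c.((c.c.(0 + 0) + b.0) | c.(c.0 + a.0)) | --c--▸ u1
  u1 = (c.c.(0 + 0) + b.0) | c.(c.0 + a.0) | --b--▸ u2, --c--▸ u3, --c--▸ u4
  u2 = 0 | c.(c.0 + a.0) | --c--▸ u5
  u3 = (c.c.(0 + 0) + b.0) | (c.0 + a.0) | --a--▸ u6, --b--▸ u5, --c--▸ u6, --c--▸ u7
  u4 = c.(0 + 0) | c.(c.0 + a.0) | --c--▸ u7, --c--▸ u8
  u5 = 0 | (c.0 + a.0) | --a--▸ u9, --c--▸ u9
  u6 = (c.c.(0 + 0) + b.0) | 0 | --b--▸ u9, --c--▸ u10
  u7 = c.(0 + 0) | (c.0 + a.0) | --a--▸ u10, --c--▸ u10, --c--▸ u11
  u8 = (0 + 0) | c.(c.0 + a.0) | --c--▸ u11
  u9 = 0 | 0 | deadlocked
  u10 = c.(0 + 0) | 0 | --c--▸ u12
  u11 = (0 + 0) | (c.0 + a.0) | --a--▸ u12, --c--▸ u12
  u12 = (0 + 0) | 0 | deadlocked
Q's transition system — 10 states:
  v0 = c.(c.c.(0 + 0) | c.(c.0 + a.0)) | --c--▸ v1
  v1 = c.c.(0 + 0) | c.(c.0 + a.0) | --c--▸ v2, --c--▸ v3
  v2 = c.(0 + 0) | c.(c.0 + a.0) | --c--▸ v4, --c--▸ v5
  v3 = c.c.(0 + 0) | (c.0 + a.0) | --a--▸ v6, --c--▸ v5, --c--▸ v6
  v4 = (0 + 0) | c.(c.0 + a.0) | --c--▸ v7
  v5 = c.(0 + 0) | (c.0 + a.0) | --a--▸ v8, --c--▸ v7, --c--▸ v8
  v6 = c.c.(0 + 0) | 0 | --c--▸ v8
  v7 = (0 + 0) | (c.0 + a.0) | --a--▸ v9, --c--▸ v9
  v8 = c.(0 + 0) | 0 | --c--▸ v9
  v9 = (0 + 0) | 0 | deadlocked
Run σ = ⟨cb⟩ on P: start {u0}
  [1] c ⇒ {u1}
  [2] b ⇒ {u2}
  P completes σ.
Run σ = ⟨cb⟩ on Q: start {v0}
  [1] c ⇒ {v1}
  [2] b ⇒ ∅  — Q cannot continue

NO — witness ⟨cb⟩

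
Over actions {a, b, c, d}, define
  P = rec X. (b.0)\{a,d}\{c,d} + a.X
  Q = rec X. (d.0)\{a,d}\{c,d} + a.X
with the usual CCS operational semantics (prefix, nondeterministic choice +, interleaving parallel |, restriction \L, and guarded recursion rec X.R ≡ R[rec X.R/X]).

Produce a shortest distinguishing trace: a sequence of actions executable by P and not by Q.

P's transition system — 2 states:
  p0 = rec X. (b.0)\{a,d}\{c,d} + a.X :: -a-> p0, -b-> p1
  p1 = 0\{a,d}\{c,d} :: stopped
Q's transition system — 1 states:
  q0 = rec X. (d.0)\{a,d}\{c,d} + a.X :: -a-> q0
Executing b from P (initial set {p0}):
  after b @ step 1: {p1}
  P completes σ.
Executing b from Q (initial set {q0}):
  after b @ step 1: ∅  — Q cannot continue

b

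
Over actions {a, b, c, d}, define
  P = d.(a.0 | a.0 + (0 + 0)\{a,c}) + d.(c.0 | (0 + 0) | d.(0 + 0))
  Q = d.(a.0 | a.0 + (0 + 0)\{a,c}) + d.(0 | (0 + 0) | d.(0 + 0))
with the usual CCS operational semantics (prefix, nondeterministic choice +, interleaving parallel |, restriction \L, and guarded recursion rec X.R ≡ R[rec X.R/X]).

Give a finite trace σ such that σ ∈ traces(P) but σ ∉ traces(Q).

dc

Reachable graph of P (9 states):
  m0 = d.(a.0 | a.0 + (0 + 0)\{a,c}) + d.(c.0 | (0 + 0) | d.(0 + 0)) :: ··d··> m1, ··d··> m2
  m1 = a.0 | a.0 + (0 + 0)\{a,c} :: ··a··> m3, ··a··> m4
  m2 = c.0 | (0 + 0) | d.(0 + 0) :: ··c··> m5, ··d··> m6
  m3 = 0 | a.0 :: ··a··> m7
  m4 = a.0 | 0 :: ··a··> m7
  m5 = 0 | (0 + 0) | d.(0 + 0) :: ··d··> m8
  m6 = c.0 | (0 + 0) | (0 + 0) :: ··c··> m8
  m7 = 0 | 0 :: stopped
  m8 = 0 | (0 + 0) | (0 + 0) :: stopped
Reachable graph of Q (7 states):
  n0 = d.(a.0 | a.0 + (0 + 0)\{a,c}) + d.(0 | (0 + 0) | d.(0 + 0)) :: ··d··> n1, ··d··> n2
  n1 = 0 | (0 + 0) | d.(0 + 0) :: ··d··> n3
  n2 = a.0 | a.0 + (0 + 0)\{a,c} :: ··a··> n4, ··a··> n5
  n3 = 0 | (0 + 0) | (0 + 0) :: stopped
  n4 = 0 | a.0 :: ··a··> n6
  n5 = a.0 | 0 :: ··a··> n6
  n6 = 0 | 0 :: stopped
Trace ⟨dc⟩ through P, begin at {m0}:
  after d @ step 1: {m1, m2}
  after c @ step 2: {m5}
  P completes σ.
Trace ⟨dc⟩ through Q, begin at {n0}:
  after d @ step 1: {n1, n2}
  after c @ step 2: ∅  — Q cannot continue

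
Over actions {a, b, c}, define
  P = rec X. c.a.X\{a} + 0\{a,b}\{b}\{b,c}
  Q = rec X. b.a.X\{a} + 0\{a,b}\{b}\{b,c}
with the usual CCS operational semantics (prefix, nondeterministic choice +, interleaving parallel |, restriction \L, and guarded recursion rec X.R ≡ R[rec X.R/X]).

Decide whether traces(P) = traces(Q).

LTS(P): 4 reachable states
  p0 = rec X. c.a.X\{a} + 0\{a,b}\{b}\{b,c} | -c-> p1
  p1 = a.(rec X. c.a.X\{a} + 0\{a,b}\{b}\{b,c})\{a} | -a-> p2
  p2 = (rec X. c.a.X\{a} + 0\{a,b}\{b}\{b,c})\{a} | -c-> p3
  p3 = (a.(rec X. c.a.X\{a} + 0\{a,b}\{b}\{b,c})\{a})\{a} | ·
LTS(Q): 4 reachable states
  q0 = rec X. b.a.X\{a} + 0\{a,b}\{b}\{b,c} | -b-> q1
  q1 = a.(rec X. b.a.X\{a} + 0\{a,b}\{b}\{b,c})\{a} | -a-> q2
  q2 = (rec X. b.a.X\{a} + 0\{a,b}\{b}\{b,c})\{a} | -b-> q3
  q3 = (a.(rec X. b.a.X\{a} + 0\{a,b}\{b}\{b,c})\{a})\{a} | ·
Run σ = ⟨c⟩ on P: start {p0}
  [1] c ⇒ {p1}
  P completes σ.
Run σ = ⟨c⟩ on Q: start {q0}
  [1] c ⇒ ∅  — Q cannot continue

traces(P) ≠ traces(Q) — witness ⟨c⟩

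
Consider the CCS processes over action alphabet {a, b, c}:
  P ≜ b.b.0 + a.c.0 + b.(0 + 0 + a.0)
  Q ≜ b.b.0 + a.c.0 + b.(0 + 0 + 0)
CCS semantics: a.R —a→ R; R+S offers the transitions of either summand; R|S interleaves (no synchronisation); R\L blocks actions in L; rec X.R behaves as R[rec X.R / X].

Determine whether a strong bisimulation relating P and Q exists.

Reachable graph of P (5 states):
  p0 = b.b.0 + a.c.0 + b.(0 + 0 + a.0) :: =a=> p1, =b=> p2, =b=> p3
  p1 = c.0 :: =c=> p4
  p2 = 0 + 0 + a.0 :: =a=> p4
  p3 = b.0 :: =b=> p4
  p4 = 0 :: ·
Reachable graph of Q (5 states):
  q0 = b.b.0 + a.c.0 + b.(0 + 0 + 0) :: =a=> q1, =b=> q2, =b=> q3
  q1 = c.0 :: =c=> q4
  q2 = 0 + 0 + 0 :: ·
  q3 = b.0 :: =b=> q4
  q4 = 0 :: ·
Coarsest stable partition (strong bisimilarity classes):
  B0 = {p0}
  B1 = {p2}
  B2 = {p4, q2, q4}
  B3 = {p3, q3}
  B4 = {p1, q1}
  B5 = {q0}
p0 ∈ B0, q0 ∈ B5 → different blocks

P ≁ Q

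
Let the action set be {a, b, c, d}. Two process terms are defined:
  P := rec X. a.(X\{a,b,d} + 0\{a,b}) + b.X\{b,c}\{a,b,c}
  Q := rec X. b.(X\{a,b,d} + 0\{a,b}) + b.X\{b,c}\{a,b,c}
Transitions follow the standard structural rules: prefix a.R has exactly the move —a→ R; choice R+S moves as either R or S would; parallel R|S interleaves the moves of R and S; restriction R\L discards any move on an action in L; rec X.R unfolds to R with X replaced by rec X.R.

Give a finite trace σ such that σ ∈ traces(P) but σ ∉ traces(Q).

LTS(P): 3 reachable states
  p0 = rec X. a.(X\{a,b,d} + 0\{a,b}) + b.X\{b,c}\{a,b,c} → —a→ p1, —b→ p2
  p1 = (rec X. a.(X\{a,b,d} + 0\{a,b}) + b.X\{b,c}\{a,b,c})\{a,b,d} + 0\{a,b} → stopped
  p2 = (rec X. a.(X\{a,b,d} + 0\{a,b}) + b.X\{b,c}\{a,b,c})\{b,c}\{a,b,c} → stopped
LTS(Q): 3 reachable states
  q0 = rec X. b.(X\{a,b,d} + 0\{a,b}) + b.X\{b,c}\{a,b,c} → —b→ q1, —b→ q2
  q1 = (rec X. b.(X\{a,b,d} + 0\{a,b}) + b.X\{b,c}\{a,b,c})\{a,b,d} + 0\{a,b} → stopped
  q2 = (rec X. b.(X\{a,b,d} + 0\{a,b}) + b.X\{b,c}\{a,b,c})\{b,c}\{a,b,c} → stopped
Run σ = ⟨a⟩ on P: start {p0}
  [1] a ⇒ {p1}
  P completes σ.
Run σ = ⟨a⟩ on Q: start {q0}
  [1] a ⇒ no successor for Q

a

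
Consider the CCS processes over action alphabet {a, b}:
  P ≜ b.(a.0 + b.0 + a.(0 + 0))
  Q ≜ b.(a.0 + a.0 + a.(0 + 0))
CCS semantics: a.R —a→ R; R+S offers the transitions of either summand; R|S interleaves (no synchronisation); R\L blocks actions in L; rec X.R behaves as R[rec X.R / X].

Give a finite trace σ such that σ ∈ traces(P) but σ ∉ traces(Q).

P's transition system — 4 states:
  m0 = b.(a.0 + b.0 + a.(0 + 0)) ⊢ ··b··> m1
  m1 = a.0 + b.0 + a.(0 + 0) ⊢ ··a··> m2, ··a··> m3, ··b··> m2
  m2 = 0 ⊢ stopped
  m3 = 0 + 0 ⊢ stopped
Q's transition system — 4 states:
  n0 = b.(a.0 + a.0 + a.(0 + 0)) ⊢ ··b··> n1
  n1 = a.0 + a.0 + a.(0 + 0) ⊢ ··a··> n2, ··a··> n3
  n2 = 0 ⊢ stopped
  n3 = 0 + 0 ⊢ stopped
Trace ⟨bb⟩ through P, begin at {m0}:
  [1] b ⇒ {m1}
  [2] b ⇒ {m2}
  P completes σ.
Trace ⟨bb⟩ through Q, begin at {n0}:
  [1] b ⇒ {n1}
  [2] b ⇒ no successor for Q

bb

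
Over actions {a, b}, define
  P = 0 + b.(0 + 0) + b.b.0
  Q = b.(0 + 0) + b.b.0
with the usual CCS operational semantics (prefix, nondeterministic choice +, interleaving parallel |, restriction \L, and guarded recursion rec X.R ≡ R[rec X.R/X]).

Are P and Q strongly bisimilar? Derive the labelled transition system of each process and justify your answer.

YES

Reachable graph of P (4 states):
  m0 = 0 + b.(0 + 0) + b.b.0 | —b→ m1, —b→ m2
  m1 = 0 + 0 | (no moves)
  m2 = b.0 | —b→ m3
  m3 = 0 | (no moves)
Reachable graph of Q (4 states):
  n0 = b.(0 + 0) + b.b.0 | —b→ n1, —b→ n2
  n1 = 0 + 0 | (no moves)
  n2 = b.0 | —b→ n3
  n3 = 0 | (no moves)
Partition-refinement fixed point:
  B0 = {m0, n0}
  B1 = {m2, n2}
  B2 = {m1, m3, n1, n3}
m0 ∈ B0, n0 ∈ B0 → same block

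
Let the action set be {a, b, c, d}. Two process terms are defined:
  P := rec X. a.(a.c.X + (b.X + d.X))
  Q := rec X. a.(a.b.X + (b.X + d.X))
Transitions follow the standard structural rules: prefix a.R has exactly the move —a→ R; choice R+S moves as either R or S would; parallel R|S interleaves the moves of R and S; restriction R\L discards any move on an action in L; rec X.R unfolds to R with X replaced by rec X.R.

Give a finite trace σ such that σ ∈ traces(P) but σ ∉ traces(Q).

Reachable graph of P (3 states):
  p0 = rec X. a.(a.c.X + (b.X + d.X)) → =a=> p1
  p1 = a.c.(rec X. a.(a.c.X + (b.X + d.X))) + (b.(rec X. a.(a.c.X + (b.X + d.X))) + d.(rec X. a.(a.c.X + (b.X + d.X)))) → =a=> p2, =b=> p0, =d=> p0
  p2 = c.(rec X. a.(a.c.X + (b.X + d.X))) → =c=> p0
Reachable graph of Q (3 states):
  q0 = rec X. a.(a.b.X + (b.X + d.X)) → =a=> q1
  q1 = a.b.(rec X. a.(a.b.X + (b.X + d.X))) + (b.(rec X. a.(a.b.X + (b.X + d.X))) + d.(rec X. a.(a.b.X + (b.X + d.X)))) → =a=> q2, =b=> q0, =d=> q0
  q2 = b.(rec X. a.(a.b.X + (b.X + d.X))) → =b=> q0
Executing aac from P (initial set {p0}):
  [1] a ⇒ {p1}
  [2] a ⇒ {p2}
  [3] c ⇒ {p0}
  P completes σ.
Executing aac from Q (initial set {q0}):
  [1] a ⇒ {q1}
  [2] a ⇒ {q2}
  [3] c ⇒ no successor for Q

aac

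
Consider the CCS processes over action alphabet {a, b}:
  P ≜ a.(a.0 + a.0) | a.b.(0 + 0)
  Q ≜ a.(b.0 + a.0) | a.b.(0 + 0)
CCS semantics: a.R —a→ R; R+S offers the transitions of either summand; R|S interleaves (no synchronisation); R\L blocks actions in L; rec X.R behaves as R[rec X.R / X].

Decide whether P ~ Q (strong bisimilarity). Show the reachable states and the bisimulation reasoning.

LTS(P): 9 reachable states
  m0 = a.(a.0 + a.0) | a.b.(0 + 0) | ··a··> m1, ··a··> m2
  m1 = (a.0 + a.0) | a.b.(0 + 0) | ··a··> m3, ··a··> m4
  m2 = a.(a.0 + a.0) | b.(0 + 0) | ··a··> m3, ··b··> m5
  m3 = (a.0 + a.0) | b.(0 + 0) | ··a··> m6, ··b··> m7
  m4 = 0 | a.b.(0 + 0) | ··a··> m6
  m5 = a.(a.0 + a.0) | (0 + 0) | ··a··> m7
  m6 = 0 | b.(0 + 0) | ··b··> m8
  m7 = (a.0 + a.0) | (0 + 0) | ··a··> m8
  m8 = 0 | (0 + 0) | (no moves)
LTS(Q): 9 reachable states
  n0 = a.(b.0 + a.0) | a.b.(0 + 0) | ··a··> n1, ··a··> n2
  n1 = (b.0 + a.0) | a.b.(0 + 0) | ··a··> n3, ··a··> n4, ··b··> n4
  n2 = a.(b.0 + a.0) | b.(0 + 0) | ··a··> n3, ··b··> n5
  n3 = (b.0 + a.0) | b.(0 + 0) | ··a··> n6, ··b··> n6, ··b··> n7
  n4 = 0 | a.b.(0 + 0) | ··a··> n6
  n5 = a.(b.0 + a.0) | (0 + 0) | ··a··> n7
  n6 = 0 | b.(0 + 0) | ··b··> n8
  n7 = (b.0 + a.0) | (0 + 0) | ··a··> n8, ··b··> n8
  n8 = 0 | (0 + 0) | (no moves)
Partition-refinement fixed point:
  B0 = {m0}
  B1 = {m2}
  B2 = {m3}
  B3 = {m6, n6}
  B4 = {m8, n8}
  B5 = {m7}
  B6 = {m5}
  B7 = {m1}
  B8 = {m4, n4}
  B9 = {n0}
  B10 = {n2}
  B11 = {n5}
  B12 = {n7}
  B13 = {n3}
  B14 = {n1}
m0 ∈ B0, n0 ∈ B9 → different blocks

P ≁ Q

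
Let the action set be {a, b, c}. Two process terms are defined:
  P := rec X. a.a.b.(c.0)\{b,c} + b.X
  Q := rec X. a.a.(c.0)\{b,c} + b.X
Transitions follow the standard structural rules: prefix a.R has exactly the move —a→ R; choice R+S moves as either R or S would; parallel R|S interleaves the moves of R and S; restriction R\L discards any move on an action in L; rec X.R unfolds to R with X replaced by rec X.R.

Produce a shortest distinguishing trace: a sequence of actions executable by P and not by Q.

LTS(P): 4 reachable states
  p0 = rec X. a.a.b.(c.0)\{b,c} + b.X has moves --a--▸ p1, --b--▸ p0
  p1 = a.b.(c.0)\{b,c} has moves --a--▸ p2
  p2 = b.(c.0)\{b,c} has moves --b--▸ p3
  p3 = (c.0)\{b,c} has moves stopped
LTS(Q): 3 reachable states
  q0 = rec X. a.a.(c.0)\{b,c} + b.X has moves --a--▸ q1, --b--▸ q0
  q1 = a.(c.0)\{b,c} has moves --a--▸ q2
  q2 = (c.0)\{b,c} has moves stopped
Executing aab from P (initial set {p0}):
  step 1 (a): {p1}
  step 2 (a): {p2}
  step 3 (b): {p3}
  P completes σ.
Executing aab from Q (initial set {q0}):
  step 1 (a): {q1}
  step 2 (a): {q2}
  step 3 (b): ∅ (Q stuck)

aab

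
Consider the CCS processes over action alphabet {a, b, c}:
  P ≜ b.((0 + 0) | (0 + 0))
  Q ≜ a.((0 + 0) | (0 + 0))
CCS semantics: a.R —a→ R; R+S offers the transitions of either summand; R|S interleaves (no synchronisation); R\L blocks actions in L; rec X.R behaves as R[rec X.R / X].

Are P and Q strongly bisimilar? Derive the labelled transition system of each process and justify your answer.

NO

P's transition system — 2 states:
  m0 = b.((0 + 0) | (0 + 0)) ⊢ -b-> m1
  m1 = (0 + 0) | (0 + 0) ⊢ ·
Q's transition system — 2 states:
  n0 = a.((0 + 0) | (0 + 0)) ⊢ -a-> n1
  n1 = (0 + 0) | (0 + 0) ⊢ ·
Partition-refinement fixed point:
  B0 = {m0}
  B1 = {m1, n1}
  B2 = {n0}
m0 ∈ B0, n0 ∈ B2 → different blocks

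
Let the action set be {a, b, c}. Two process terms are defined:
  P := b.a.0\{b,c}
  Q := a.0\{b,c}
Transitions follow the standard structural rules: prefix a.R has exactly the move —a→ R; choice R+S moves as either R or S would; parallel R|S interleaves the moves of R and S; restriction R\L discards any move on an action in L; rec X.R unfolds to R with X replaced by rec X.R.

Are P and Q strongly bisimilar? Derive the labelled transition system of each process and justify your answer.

Reachable graph of P (3 states):
  m0 = b.a.0\{b,c} ⊢ ··b··> m1
  m1 = a.0\{b,c} ⊢ ··a··> m2
  m2 = 0\{b,c} ⊢ (no moves)
Reachable graph of Q (2 states):
  n0 = a.0\{b,c} ⊢ ··a··> n1
  n1 = 0\{b,c} ⊢ (no moves)
Bisimilarity quotient blocks:
  B0 = {m0}
  B1 = {m1, n0}
  B2 = {m2, n1}
m0 ∈ B0, n0 ∈ B1 → different blocks

P ≁ Q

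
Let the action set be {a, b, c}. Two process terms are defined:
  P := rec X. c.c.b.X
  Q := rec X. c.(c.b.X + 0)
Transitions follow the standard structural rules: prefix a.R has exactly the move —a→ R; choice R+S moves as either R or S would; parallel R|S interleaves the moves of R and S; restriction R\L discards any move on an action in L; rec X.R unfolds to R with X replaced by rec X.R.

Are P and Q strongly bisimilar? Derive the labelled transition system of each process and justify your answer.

P ~ Q

Reachable graph of P (3 states):
  u0 = rec X. c.c.b.X → —c→ u1
  u1 = c.b.(rec X. c.c.b.X) → —c→ u2
  u2 = b.(rec X. c.c.b.X) → —b→ u0
Reachable graph of Q (3 states):
  v0 = rec X. c.(c.b.X + 0) → —c→ v1
  v1 = c.b.(rec X. c.(c.b.X + 0)) + 0 → —c→ v2
  v2 = b.(rec X. c.(c.b.X + 0)) → —b→ v0
Bisimilarity quotient blocks:
  B0 = {u0, v0}
  B1 = {u1, v1}
  B2 = {u2, v2}
u0 ∈ B0, v0 ∈ B0 → same block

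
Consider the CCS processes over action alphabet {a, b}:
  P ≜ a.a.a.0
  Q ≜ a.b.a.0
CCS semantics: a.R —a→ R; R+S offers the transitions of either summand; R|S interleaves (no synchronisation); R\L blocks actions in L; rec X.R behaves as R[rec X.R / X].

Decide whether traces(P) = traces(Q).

trace-distinct — witness ⟨aa⟩

Reachable graph of P (4 states):
  p0 = a.a.a.0 → —a→ p1
  p1 = a.a.0 → —a→ p2
  p2 = a.0 → —a→ p3
  p3 = 0 → deadlocked
Reachable graph of Q (4 states):
  q0 = a.b.a.0 → —a→ q1
  q1 = b.a.0 → —b→ q2
  q2 = a.0 → —a→ q3
  q3 = 0 → deadlocked
Run σ = ⟨aa⟩ on P: start {p0}
  after a @ step 1: {p1}
  after a @ step 2: {p2}
  ✓ P
Run σ = ⟨aa⟩ on Q: start {q0}
  after a @ step 1: {q1}
  after a @ step 2: ∅ (Q stuck)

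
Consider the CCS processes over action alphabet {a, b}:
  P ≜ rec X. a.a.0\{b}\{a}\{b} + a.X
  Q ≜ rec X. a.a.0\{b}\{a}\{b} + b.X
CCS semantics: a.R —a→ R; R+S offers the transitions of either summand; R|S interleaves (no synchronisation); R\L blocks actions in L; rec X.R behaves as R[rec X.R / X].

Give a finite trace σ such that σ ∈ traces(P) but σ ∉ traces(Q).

aaa

LTS(P): 3 reachable states
  u0 = rec X. a.a.0\{b}\{a}\{b} + a.X → --a--▸ u0, --a--▸ u1
  u1 = a.0\{b}\{a}\{b} → --a--▸ u2
  u2 = 0\{b}\{a}\{b} → stopped
LTS(Q): 3 reachable states
  v0 = rec X. a.a.0\{b}\{a}\{b} + b.X → --a--▸ v1, --b--▸ v0
  v1 = a.0\{b}\{a}\{b} → --a--▸ v2
  v2 = 0\{b}\{a}\{b} → stopped
Run σ = ⟨aaa⟩ on P: start {u0}
  step 1 (a): {u0, u1}
  step 2 (a): {u0, u1, u2}
  step 3 (a): {u0, u1, u2}
  ✓ P
Run σ = ⟨aaa⟩ on Q: start {v0}
  step 1 (a): {v1}
  step 2 (a): {v2}
  step 3 (a): ∅  — Q cannot continue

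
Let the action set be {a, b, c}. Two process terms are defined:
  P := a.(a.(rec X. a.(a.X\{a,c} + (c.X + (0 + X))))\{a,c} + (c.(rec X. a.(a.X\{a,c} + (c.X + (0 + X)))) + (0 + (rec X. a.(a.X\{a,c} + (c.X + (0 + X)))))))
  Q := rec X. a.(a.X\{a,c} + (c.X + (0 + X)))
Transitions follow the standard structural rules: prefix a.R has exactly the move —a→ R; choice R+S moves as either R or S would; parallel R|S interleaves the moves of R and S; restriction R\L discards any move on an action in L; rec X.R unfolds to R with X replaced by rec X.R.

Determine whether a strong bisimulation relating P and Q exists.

bisimilar

LTS(P): 4 reachable states
  s0 = a.(a.(rec X. a.(a.X\{a,c} + (c.X + (0 + X))))\{a,c} + (c.(rec X. a.(a.X\{a,c} + (c.X + (0 + X)))) + (0 + (rec X. a.(a.X\{a,c} + (c.X + (0 + X))))))) | =a=> s1
  s1 = a.(rec X. a.(a.X\{a,c} + (c.X + (0 + X))))\{a,c} + (c.(rec X. a.(a.X\{a,c} + (c.X + (0 + X)))) + (0 + (rec X. a.(a.X\{a,c} + (c.X + (0 + X)))))) | =a=> s1, =a=> s2, =c=> s3
  s2 = (rec X. a.(a.X\{a,c} + (c.X + (0 + X))))\{a,c} | ·
  s3 = rec X. a.(a.X\{a,c} + (c.X + (0 + X))) | =a=> s1
LTS(Q): 3 reachable states
  t0 = rec X. a.(a.X\{a,c} + (c.X + (0 + X))) | =a=> t1
  t1 = a.(rec X. a.(a.X\{a,c} + (c.X + (0 + X))))\{a,c} + (c.(rec X. a.(a.X\{a,c} + (c.X + (0 + X)))) + (0 + (rec X. a.(a.X\{a,c} + (c.X + (0 + X)))))) | =a=> t1, =a=> t2, =c=> t0
  t2 = (rec X. a.(a.X\{a,c} + (c.X + (0 + X))))\{a,c} | ·
Partition-refinement fixed point:
  B0 = {s0, s3, t0}
  B1 = {s1, t1}
  B2 = {s2, t2}
s0 ∈ B0, t0 ∈ B0 → same block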